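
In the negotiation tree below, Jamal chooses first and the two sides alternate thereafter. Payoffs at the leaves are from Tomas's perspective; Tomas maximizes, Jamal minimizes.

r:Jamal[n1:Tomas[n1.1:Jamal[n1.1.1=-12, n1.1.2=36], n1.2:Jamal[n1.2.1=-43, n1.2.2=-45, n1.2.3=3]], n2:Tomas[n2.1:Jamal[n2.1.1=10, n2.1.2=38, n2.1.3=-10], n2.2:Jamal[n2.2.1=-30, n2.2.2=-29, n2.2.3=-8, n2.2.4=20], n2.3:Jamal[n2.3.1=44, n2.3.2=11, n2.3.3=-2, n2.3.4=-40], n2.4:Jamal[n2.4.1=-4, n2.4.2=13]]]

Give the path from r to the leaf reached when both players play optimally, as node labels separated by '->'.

n1.1 (Jamal): min(-12, 36) = -12
n1.2 (Jamal): min(-43, -45, 3) = -45
n1 (Tomas): max(-12, -45) = -12
n2.1 (Jamal): min(10, 38, -10) = -10
n2.2 (Jamal): min(-30, -29, -8, 20) = -30
n2.3 (Jamal): min(44, 11, -2, -40) = -40
n2.4 (Jamal): min(-4, 13) = -4
n2 (Tomas): max(-10, -30, -40, -4) = -4
r (Jamal): min(-12, -4) = -12
At r, Jamal picks n1 (lowest: -12).
At n1, Tomas picks n1.1 (highest: -12).
At n1.1, Jamal picks n1.1.1 (lowest: -12).
Terminal value -12.

r -> n1 -> n1.1 -> n1.1.1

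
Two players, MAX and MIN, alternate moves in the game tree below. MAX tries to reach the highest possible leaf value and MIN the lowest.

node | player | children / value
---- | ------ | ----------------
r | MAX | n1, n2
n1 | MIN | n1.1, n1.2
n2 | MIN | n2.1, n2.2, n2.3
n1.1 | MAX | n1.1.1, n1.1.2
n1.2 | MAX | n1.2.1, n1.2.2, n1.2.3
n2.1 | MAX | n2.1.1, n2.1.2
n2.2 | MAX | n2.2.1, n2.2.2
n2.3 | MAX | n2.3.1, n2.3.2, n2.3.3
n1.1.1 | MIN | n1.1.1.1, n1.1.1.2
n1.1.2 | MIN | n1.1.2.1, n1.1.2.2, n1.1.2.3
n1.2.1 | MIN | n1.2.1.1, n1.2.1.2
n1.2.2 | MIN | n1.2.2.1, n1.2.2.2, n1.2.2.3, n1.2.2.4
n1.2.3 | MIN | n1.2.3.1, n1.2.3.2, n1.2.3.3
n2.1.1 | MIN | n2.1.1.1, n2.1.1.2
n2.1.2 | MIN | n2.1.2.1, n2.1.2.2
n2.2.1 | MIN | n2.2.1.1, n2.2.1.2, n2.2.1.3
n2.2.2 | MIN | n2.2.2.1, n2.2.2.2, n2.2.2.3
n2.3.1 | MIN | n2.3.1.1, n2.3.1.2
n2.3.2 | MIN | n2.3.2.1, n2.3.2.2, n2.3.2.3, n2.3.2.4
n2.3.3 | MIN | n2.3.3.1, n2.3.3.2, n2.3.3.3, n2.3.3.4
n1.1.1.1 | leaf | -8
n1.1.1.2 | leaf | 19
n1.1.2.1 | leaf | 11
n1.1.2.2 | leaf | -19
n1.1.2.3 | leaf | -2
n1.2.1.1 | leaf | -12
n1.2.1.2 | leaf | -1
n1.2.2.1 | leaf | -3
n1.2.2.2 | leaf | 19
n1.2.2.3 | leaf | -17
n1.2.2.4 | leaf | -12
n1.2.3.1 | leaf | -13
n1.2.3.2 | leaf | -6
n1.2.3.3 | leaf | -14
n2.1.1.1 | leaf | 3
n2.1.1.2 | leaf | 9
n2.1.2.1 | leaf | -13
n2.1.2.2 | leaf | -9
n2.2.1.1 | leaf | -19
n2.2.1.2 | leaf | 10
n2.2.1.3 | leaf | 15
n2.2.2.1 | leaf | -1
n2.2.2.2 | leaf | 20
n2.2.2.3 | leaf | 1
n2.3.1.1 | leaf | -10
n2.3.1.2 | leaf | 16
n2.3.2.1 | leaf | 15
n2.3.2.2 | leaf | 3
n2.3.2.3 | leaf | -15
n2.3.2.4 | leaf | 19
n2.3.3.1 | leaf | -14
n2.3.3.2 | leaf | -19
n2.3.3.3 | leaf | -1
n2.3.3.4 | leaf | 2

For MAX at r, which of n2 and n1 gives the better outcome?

n2.1.1 (MIN): min(3, 9) = 3
n2.1.2 (MIN): min(-13, -9) = -13
n2.1 (MAX): max(3, -13) = 3
n2.2.1 (MIN): min(-19, 10, 15) = -19
n2.2.2 (MIN): min(-1, 20, 1) = -1
n2.2 (MAX): max(-19, -1) = -1
n2.3.1 (MIN): min(-10, 16) = -10
n2.3.2 (MIN): min(15, 3, -15, 19) = -15
n2.3.3 (MIN): min(-14, -19, -1, 2) = -19
n2.3 (MAX): max(-10, -15, -19) = -10
n2 (MIN): min(3, -1, -10) = -10
n1.1.1 (MIN): min(-8, 19) = -8
n1.1.2 (MIN): min(11, -19, -2) = -19
n1.1 (MAX): max(-8, -19) = -8
n1.2.1 (MIN): min(-12, -1) = -12
n1.2.2 (MIN): min(-3, 19, -17, -12) = -17
n1.2.3 (MIN): min(-13, -6, -14) = -14
n1.2 (MAX): max(-12, -17, -14) = -12
n1 (MIN): min(-8, -12) = -12
MAX prefers the higher value; n2=-10, n1=-12. n2 is better since -10 > -12.

n2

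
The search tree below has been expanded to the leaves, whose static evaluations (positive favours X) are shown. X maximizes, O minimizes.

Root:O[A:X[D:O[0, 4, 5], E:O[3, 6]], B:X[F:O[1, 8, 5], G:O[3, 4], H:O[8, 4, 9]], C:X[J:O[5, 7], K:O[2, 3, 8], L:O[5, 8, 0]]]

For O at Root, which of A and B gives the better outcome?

D (O): min(0, 4, 5) = 0
E (O): min(3, 6) = 3
A (X): max(0, 3) = 3
F (O): min(1, 8, 5) = 1
G (O): min(3, 4) = 3
H (O): min(8, 4, 9) = 4
B (X): max(1, 3, 4) = 4
O prefers the lower value; A=3, B=4. A is better since 3 < 4.

A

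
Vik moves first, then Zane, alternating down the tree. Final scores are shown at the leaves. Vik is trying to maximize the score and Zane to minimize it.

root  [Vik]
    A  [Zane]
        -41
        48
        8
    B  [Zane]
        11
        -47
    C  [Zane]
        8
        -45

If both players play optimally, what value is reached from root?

-41

A (Zane): min(-41, 48, 8) = -41
B (Zane): min(11, -47) = -47
C (Zane): min(8, -45) = -45
root (Vik): max(-41, -47, -45) = -41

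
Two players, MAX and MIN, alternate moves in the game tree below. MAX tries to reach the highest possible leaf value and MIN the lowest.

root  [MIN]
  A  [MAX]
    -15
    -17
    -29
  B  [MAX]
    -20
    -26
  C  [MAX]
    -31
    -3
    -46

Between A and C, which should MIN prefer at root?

A (MAX): max(-15, -17, -29) = -15
C (MAX): max(-31, -3, -46) = -3
MIN prefers the lower value; A=-15, C=-3. A is better since -15 < -3.

A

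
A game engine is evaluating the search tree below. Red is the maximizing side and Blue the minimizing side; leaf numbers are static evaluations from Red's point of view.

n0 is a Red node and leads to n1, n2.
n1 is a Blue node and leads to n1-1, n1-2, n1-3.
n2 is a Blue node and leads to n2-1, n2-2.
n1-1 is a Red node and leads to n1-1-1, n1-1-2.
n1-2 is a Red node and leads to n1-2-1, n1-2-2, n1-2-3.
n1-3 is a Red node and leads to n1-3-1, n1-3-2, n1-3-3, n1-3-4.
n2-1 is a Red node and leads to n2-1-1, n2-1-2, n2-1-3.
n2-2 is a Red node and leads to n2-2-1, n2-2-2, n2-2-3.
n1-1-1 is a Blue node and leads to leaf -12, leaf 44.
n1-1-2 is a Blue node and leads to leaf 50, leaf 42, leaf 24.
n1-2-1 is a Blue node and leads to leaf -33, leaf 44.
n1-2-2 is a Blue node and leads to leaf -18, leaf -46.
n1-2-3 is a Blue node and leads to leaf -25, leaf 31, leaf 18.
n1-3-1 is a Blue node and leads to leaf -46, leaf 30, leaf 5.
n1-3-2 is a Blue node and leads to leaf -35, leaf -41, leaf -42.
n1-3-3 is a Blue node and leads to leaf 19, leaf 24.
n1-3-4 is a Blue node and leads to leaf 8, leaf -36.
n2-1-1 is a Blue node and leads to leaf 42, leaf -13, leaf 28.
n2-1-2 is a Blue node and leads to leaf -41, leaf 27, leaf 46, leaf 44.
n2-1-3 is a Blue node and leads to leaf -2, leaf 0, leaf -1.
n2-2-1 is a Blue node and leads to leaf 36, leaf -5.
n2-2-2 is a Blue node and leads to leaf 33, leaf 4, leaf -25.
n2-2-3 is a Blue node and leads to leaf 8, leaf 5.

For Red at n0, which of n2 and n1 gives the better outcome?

n2-1-1 (Blue): min(42, -13, 28) = -13
n2-1-2 (Blue): min(-41, 27, 46, 44) = -41
n2-1-3 (Blue): min(-2, 0, -1) = -2
n2-1 (Red): max(-13, -41, -2) = -2
n2-2-1 (Blue): min(36, -5) = -5
n2-2-2 (Blue): min(33, 4, -25) = -25
n2-2-3 (Blue): min(8, 5) = 5
n2-2 (Red): max(-5, -25, 5) = 5
n2 (Blue): min(-2, 5) = -2
n1-1-1 (Blue): min(-12, 44) = -12
n1-1-2 (Blue): min(50, 42, 24) = 24
n1-1 (Red): max(-12, 24) = 24
n1-2-1 (Blue): min(-33, 44) = -33
n1-2-2 (Blue): min(-18, -46) = -46
n1-2-3 (Blue): min(-25, 31, 18) = -25
n1-2 (Red): max(-33, -46, -25) = -25
n1-3-1 (Blue): min(-46, 30, 5) = -46
n1-3-2 (Blue): min(-35, -41, -42) = -42
n1-3-3 (Blue): min(19, 24) = 19
n1-3-4 (Blue): min(8, -36) = -36
n1-3 (Red): max(-46, -42, 19, -36) = 19
n1 (Blue): min(24, -25, 19) = -25
Red prefers the higher value; n2=-2, n1=-25. n2 is better since -2 > -25.

n2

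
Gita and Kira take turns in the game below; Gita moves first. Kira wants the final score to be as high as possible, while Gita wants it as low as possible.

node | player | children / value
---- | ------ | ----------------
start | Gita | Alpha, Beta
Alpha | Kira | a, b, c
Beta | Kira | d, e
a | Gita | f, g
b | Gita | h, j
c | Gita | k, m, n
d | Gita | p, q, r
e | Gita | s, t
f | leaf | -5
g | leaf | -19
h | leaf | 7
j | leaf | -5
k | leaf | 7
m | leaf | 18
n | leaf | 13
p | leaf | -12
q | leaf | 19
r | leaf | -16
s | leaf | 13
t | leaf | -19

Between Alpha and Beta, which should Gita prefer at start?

Beta

a (Gita): min(-5, -19) = -19
b (Gita): min(7, -5) = -5
c (Gita): min(7, 18, 13) = 7
Alpha (Kira): max(-19, -5, 7) = 7
d (Gita): min(-12, 19, -16) = -16
e (Gita): min(13, -19) = -19
Beta (Kira): max(-16, -19) = -16
Gita prefers the lower value; Alpha=7, Beta=-16. Beta is better since -16 < 7.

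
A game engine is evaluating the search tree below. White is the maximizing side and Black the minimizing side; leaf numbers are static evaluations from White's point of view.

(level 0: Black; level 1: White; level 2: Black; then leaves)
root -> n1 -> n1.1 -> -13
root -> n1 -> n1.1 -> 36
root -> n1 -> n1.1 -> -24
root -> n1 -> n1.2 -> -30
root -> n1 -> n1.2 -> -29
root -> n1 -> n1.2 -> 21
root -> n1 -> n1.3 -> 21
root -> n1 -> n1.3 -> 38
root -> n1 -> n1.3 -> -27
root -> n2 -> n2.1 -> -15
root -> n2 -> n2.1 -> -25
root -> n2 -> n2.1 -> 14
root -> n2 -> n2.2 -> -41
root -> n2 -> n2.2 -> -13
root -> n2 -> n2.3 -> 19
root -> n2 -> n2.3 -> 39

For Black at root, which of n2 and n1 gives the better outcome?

n1

n2.1 (Black): min(-15, -25, 14) = -25
n2.2 (Black): min(-41, -13) = -41
n2.3 (Black): min(19, 39) = 19
n2 (White): max(-25, -41, 19) = 19
n1.1 (Black): min(-13, 36, -24) = -24
n1.2 (Black): min(-30, -29, 21) = -30
n1.3 (Black): min(21, 38, -27) = -27
n1 (White): max(-24, -30, -27) = -24
Black prefers the lower value; n2=19, n1=-24. n1 is better since -24 < 19.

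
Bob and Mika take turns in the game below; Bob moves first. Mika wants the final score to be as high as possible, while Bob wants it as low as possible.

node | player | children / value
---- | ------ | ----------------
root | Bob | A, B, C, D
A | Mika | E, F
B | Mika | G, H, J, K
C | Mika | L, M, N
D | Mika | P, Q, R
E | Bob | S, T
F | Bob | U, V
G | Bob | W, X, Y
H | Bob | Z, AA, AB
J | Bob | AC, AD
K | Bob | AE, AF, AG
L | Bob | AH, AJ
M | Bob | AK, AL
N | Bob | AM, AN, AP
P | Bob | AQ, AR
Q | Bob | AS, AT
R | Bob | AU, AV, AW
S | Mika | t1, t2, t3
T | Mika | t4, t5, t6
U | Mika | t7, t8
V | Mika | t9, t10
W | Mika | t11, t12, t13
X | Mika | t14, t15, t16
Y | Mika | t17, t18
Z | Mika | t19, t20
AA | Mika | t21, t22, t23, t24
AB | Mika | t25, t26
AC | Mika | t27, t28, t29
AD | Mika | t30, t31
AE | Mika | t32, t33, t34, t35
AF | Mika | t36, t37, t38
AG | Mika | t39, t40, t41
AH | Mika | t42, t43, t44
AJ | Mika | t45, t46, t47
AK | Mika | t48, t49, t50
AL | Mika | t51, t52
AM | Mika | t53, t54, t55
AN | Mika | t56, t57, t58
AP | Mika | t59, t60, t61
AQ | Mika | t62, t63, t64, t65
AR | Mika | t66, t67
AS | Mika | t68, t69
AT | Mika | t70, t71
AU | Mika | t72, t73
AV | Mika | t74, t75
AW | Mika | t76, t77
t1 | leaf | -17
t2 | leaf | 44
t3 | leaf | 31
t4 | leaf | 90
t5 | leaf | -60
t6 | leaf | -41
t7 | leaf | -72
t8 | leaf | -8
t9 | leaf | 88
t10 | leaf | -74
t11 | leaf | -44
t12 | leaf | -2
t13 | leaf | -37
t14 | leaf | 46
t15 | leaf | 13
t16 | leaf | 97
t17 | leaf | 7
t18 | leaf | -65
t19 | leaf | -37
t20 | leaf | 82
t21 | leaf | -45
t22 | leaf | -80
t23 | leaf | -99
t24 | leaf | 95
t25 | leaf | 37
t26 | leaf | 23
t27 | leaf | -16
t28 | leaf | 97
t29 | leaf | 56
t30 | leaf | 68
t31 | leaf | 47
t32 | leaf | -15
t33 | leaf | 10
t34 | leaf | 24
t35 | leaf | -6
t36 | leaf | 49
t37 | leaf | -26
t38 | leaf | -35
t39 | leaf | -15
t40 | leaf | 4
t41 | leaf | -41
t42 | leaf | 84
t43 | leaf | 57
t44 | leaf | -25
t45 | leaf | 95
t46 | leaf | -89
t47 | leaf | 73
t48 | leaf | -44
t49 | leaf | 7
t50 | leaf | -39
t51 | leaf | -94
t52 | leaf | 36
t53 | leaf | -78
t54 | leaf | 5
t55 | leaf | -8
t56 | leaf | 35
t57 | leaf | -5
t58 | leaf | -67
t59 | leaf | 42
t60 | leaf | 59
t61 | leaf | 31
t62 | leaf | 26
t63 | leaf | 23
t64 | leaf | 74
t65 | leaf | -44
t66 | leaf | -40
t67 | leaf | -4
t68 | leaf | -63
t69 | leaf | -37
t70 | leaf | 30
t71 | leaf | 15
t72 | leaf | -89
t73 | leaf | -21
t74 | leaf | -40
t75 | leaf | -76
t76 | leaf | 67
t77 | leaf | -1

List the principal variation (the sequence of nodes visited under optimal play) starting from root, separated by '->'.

S (Mika): max(-17, 44, 31) = 44
T (Mika): max(90, -60, -41) = 90
E (Bob): min(44, 90) = 44
U (Mika): max(-72, -8) = -8
V (Mika): max(88, -74) = 88
F (Bob): min(-8, 88) = -8
A (Mika): max(44, -8) = 44
W (Mika): max(-44, -2, -37) = -2
X (Mika): max(46, 13, 97) = 97
Y (Mika): max(7, -65) = 7
G (Bob): min(-2, 97, 7) = -2
Z (Mika): max(-37, 82) = 82
AA (Mika): max(-45, -80, -99, 95) = 95
AB (Mika): max(37, 23) = 37
H (Bob): min(82, 95, 37) = 37
AC (Mika): max(-16, 97, 56) = 97
AD (Mika): max(68, 47) = 68
J (Bob): min(97, 68) = 68
AE (Mika): max(-15, 10, 24, -6) = 24
AF (Mika): max(49, -26, -35) = 49
AG (Mika): max(-15, 4, -41) = 4
K (Bob): min(24, 49, 4) = 4
B (Mika): max(-2, 37, 68, 4) = 68
AH (Mika): max(84, 57, -25) = 84
AJ (Mika): max(95, -89, 73) = 95
L (Bob): min(84, 95) = 84
AK (Mika): max(-44, 7, -39) = 7
AL (Mika): max(-94, 36) = 36
M (Bob): min(7, 36) = 7
AM (Mika): max(-78, 5, -8) = 5
AN (Mika): max(35, -5, -67) = 35
AP (Mika): max(42, 59, 31) = 59
N (Bob): min(5, 35, 59) = 5
C (Mika): max(84, 7, 5) = 84
AQ (Mika): max(26, 23, 74, -44) = 74
AR (Mika): max(-40, -4) = -4
P (Bob): min(74, -4) = -4
AS (Mika): max(-63, -37) = -37
AT (Mika): max(30, 15) = 30
Q (Bob): min(-37, 30) = -37
AU (Mika): max(-89, -21) = -21
AV (Mika): max(-40, -76) = -40
AW (Mika): max(67, -1) = 67
R (Bob): min(-21, -40, 67) = -40
D (Mika): max(-4, -37, -40) = -4
root (Bob): min(44, 68, 84, -4) = -4
At root, Bob picks D (lowest: -4).
At D, Mika picks P (highest: -4).
At P, Bob picks AR (lowest: -4).
At AR, Mika picks t67 (highest: -4).
Terminal value -4.

root -> D -> P -> AR -> t67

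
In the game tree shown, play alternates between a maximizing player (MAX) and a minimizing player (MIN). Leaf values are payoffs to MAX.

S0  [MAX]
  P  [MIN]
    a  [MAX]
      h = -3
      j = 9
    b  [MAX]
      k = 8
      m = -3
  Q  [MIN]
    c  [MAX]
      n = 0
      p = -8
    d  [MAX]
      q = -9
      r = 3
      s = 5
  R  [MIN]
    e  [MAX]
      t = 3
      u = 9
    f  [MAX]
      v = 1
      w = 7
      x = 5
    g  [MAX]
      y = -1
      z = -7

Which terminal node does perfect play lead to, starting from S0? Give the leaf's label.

a (MAX): max(-3, 9) = 9
b (MAX): max(8, -3) = 8
P (MIN): min(9, 8) = 8
c (MAX): max(0, -8) = 0
d (MAX): max(-9, 3, 5) = 5
Q (MIN): min(0, 5) = 0
e (MAX): max(3, 9) = 9
f (MAX): max(1, 7, 5) = 7
g (MAX): max(-1, -7) = -1
R (MIN): min(9, 7, -1) = -1
S0 (MAX): max(8, 0, -1) = 8
At S0, MAX picks P (highest: 8).
At P, MIN picks b (lowest: 8).
At b, MAX picks k (highest: 8).
Terminal value 8.

k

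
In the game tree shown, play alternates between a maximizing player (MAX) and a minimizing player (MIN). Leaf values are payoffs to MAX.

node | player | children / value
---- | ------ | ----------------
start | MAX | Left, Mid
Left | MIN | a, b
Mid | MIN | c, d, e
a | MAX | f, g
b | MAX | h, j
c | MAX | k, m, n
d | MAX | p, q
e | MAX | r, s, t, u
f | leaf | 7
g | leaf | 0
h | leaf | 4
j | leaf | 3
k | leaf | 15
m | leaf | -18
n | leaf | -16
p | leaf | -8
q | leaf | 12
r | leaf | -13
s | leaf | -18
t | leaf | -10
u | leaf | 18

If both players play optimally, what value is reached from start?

12

a (MAX): max(7, 0) = 7
b (MAX): max(4, 3) = 4
Left (MIN): min(7, 4) = 4
c (MAX): max(15, -18, -16) = 15
d (MAX): max(-8, 12) = 12
e (MAX): max(-13, -18, -10, 18) = 18
Mid (MIN): min(15, 12, 18) = 12
start (MAX): max(4, 12) = 12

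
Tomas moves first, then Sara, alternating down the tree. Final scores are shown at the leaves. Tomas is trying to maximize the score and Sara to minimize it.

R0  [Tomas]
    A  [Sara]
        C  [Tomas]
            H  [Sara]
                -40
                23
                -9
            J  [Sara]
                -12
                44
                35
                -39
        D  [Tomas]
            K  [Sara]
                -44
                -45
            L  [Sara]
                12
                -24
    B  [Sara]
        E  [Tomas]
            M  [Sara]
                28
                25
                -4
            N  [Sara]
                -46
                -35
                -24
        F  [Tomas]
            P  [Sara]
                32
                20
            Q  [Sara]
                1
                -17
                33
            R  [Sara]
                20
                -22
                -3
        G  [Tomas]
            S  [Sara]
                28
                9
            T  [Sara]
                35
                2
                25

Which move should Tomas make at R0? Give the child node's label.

B

H (Sara): min(-40, 23, -9) = -40
J (Sara): min(-12, 44, 35, -39) = -39
C (Tomas): max(-40, -39) = -39
K (Sara): min(-44, -45) = -45
L (Sara): min(12, -24) = -24
D (Tomas): max(-45, -24) = -24
A (Sara): min(-39, -24) = -39
M (Sara): min(28, 25, -4) = -4
N (Sara): min(-46, -35, -24) = -46
E (Tomas): max(-4, -46) = -4
P (Sara): min(32, 20) = 20
Q (Sara): min(1, -17, 33) = -17
R (Sara): min(20, -22, -3) = -22
F (Tomas): max(20, -17, -22) = 20
S (Sara): min(28, 9) = 9
T (Sara): min(35, 2, 25) = 2
G (Tomas): max(9, 2) = 9
B (Sara): min(-4, 20, 9) = -4
R0 (Tomas): max(-39, -4) = -4
Tomas at R0 wants the highest of {A=-39, B=-4}, so chooses B.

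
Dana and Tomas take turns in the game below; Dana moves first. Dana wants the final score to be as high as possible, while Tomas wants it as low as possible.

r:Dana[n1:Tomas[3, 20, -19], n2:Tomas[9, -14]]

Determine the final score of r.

-14

n1 (Tomas): min(3, 20, -19) = -19
n2 (Tomas): min(9, -14) = -14
r (Dana): max(-19, -14) = -14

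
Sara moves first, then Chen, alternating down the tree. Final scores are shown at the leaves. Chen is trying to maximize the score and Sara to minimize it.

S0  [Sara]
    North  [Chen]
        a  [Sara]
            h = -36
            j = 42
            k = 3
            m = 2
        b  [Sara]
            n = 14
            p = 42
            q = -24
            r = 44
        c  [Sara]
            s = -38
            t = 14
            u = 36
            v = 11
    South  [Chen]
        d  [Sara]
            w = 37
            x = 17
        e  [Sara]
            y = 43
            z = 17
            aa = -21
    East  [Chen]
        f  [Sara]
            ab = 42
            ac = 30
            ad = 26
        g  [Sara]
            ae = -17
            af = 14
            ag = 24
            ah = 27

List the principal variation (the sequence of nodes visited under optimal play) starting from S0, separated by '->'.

a (Sara): min(-36, 42, 3, 2) = -36
b (Sara): min(14, 42, -24, 44) = -24
c (Sara): min(-38, 14, 36, 11) = -38
North (Chen): max(-36, -24, -38) = -24
d (Sara): min(37, 17) = 17
e (Sara): min(43, 17, -21) = -21
South (Chen): max(17, -21) = 17
f (Sara): min(42, 30, 26) = 26
g (Sara): min(-17, 14, 24, 27) = -17
East (Chen): max(26, -17) = 26
S0 (Sara): min(-24, 17, 26) = -24
At S0, Sara picks North (lowest: -24).
At North, Chen picks b (highest: -24).
At b, Sara picks q (lowest: -24).
Terminal value -24.

S0 -> North -> b -> q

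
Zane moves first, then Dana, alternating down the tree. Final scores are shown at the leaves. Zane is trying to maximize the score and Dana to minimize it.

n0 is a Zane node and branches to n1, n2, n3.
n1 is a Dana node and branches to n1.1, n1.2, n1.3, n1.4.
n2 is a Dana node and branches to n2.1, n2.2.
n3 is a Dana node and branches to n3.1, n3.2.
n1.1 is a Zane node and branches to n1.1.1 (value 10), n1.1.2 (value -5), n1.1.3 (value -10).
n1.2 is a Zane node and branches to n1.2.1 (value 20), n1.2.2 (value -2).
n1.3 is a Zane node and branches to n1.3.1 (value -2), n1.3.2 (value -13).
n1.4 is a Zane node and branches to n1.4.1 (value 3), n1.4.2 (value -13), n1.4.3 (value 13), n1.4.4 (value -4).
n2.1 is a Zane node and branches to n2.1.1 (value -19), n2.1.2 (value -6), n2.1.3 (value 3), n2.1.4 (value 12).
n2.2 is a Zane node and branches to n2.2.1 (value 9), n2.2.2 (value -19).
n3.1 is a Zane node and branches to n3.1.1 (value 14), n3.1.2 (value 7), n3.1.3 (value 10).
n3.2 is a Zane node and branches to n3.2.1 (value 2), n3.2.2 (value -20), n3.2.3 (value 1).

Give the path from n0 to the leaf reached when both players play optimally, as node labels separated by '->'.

n1.1 (Zane): max(10, -5, -10) = 10
n1.2 (Zane): max(20, -2) = 20
n1.3 (Zane): max(-2, -13) = -2
n1.4 (Zane): max(3, -13, 13, -4) = 13
n1 (Dana): min(10, 20, -2, 13) = -2
n2.1 (Zane): max(-19, -6, 3, 12) = 12
n2.2 (Zane): max(9, -19) = 9
n2 (Dana): min(12, 9) = 9
n3.1 (Zane): max(14, 7, 10) = 14
n3.2 (Zane): max(2, -20, 1) = 2
n3 (Dana): min(14, 2) = 2
n0 (Zane): max(-2, 9, 2) = 9
At n0, Zane picks n2 (highest: 9).
At n2, Dana picks n2.2 (lowest: 9).
At n2.2, Zane picks n2.2.1 (highest: 9).
Terminal value 9.

n0 -> n2 -> n2.2 -> n2.2.1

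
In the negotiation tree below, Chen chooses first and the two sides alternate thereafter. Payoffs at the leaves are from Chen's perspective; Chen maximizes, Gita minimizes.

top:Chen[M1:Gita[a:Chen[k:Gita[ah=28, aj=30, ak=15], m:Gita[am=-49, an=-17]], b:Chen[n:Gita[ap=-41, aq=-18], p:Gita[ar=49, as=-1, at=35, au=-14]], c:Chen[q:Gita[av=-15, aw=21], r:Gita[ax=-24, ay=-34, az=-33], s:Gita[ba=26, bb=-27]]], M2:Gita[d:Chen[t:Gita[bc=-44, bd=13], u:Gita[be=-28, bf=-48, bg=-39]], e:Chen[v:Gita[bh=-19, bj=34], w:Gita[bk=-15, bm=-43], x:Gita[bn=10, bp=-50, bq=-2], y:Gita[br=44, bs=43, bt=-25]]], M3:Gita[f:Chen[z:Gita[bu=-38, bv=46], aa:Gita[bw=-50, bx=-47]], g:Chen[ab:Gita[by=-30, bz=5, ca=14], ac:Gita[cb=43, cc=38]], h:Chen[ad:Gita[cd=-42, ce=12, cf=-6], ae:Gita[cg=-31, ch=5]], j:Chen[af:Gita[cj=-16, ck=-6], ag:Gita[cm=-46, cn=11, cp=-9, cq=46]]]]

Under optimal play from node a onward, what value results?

15

k (Gita): min(28, 30, 15) = 15
m (Gita): min(-49, -17) = -49
a (Chen): max(15, -49) = 15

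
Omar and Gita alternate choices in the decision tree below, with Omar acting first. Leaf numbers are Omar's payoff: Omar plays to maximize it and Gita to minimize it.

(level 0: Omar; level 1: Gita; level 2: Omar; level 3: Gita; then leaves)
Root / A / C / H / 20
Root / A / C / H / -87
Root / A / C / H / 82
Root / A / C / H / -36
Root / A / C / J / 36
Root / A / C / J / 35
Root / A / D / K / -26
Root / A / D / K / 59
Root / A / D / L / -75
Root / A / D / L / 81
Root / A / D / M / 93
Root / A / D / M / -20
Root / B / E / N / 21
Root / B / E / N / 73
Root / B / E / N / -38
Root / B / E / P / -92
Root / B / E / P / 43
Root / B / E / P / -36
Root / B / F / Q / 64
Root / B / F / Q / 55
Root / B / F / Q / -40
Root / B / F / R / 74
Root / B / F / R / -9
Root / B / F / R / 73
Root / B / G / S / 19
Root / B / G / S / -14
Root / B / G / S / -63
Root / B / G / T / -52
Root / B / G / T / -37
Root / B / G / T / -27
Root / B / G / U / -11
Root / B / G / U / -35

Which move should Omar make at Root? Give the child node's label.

A

H (Gita): min(20, -87, 82, -36) = -87
J (Gita): min(36, 35) = 35
C (Omar): max(-87, 35) = 35
K (Gita): min(-26, 59) = -26
L (Gita): min(-75, 81) = -75
M (Gita): min(93, -20) = -20
D (Omar): max(-26, -75, -20) = -20
A (Gita): min(35, -20) = -20
N (Gita): min(21, 73, -38) = -38
P (Gita): min(-92, 43, -36) = -92
E (Omar): max(-38, -92) = -38
Q (Gita): min(64, 55, -40) = -40
R (Gita): min(74, -9, 73) = -9
F (Omar): max(-40, -9) = -9
S (Gita): min(19, -14, -63) = -63
T (Gita): min(-52, -37, -27) = -52
U (Gita): min(-11, -35) = -35
G (Omar): max(-63, -52, -35) = -35
B (Gita): min(-38, -9, -35) = -38
Root (Omar): max(-20, -38) = -20
Omar at Root wants the highest of {A=-20, B=-38}, so chooses A.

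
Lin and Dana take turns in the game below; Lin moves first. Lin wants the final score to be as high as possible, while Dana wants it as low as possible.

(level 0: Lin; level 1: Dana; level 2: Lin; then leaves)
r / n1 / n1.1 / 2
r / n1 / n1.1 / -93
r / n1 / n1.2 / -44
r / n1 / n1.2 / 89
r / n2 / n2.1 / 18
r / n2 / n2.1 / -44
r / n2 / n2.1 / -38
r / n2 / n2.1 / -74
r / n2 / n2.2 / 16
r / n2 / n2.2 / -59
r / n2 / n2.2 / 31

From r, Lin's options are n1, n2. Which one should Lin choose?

n1.1 (Lin): max(2, -93) = 2
n1.2 (Lin): max(-44, 89) = 89
n1 (Dana): min(2, 89) = 2
n2.1 (Lin): max(18, -44, -38, -74) = 18
n2.2 (Lin): max(16, -59, 31) = 31
n2 (Dana): min(18, 31) = 18
r (Lin): max(2, 18) = 18
Lin at r wants the highest of {n1=2, n2=18}, so chooses n2.

n2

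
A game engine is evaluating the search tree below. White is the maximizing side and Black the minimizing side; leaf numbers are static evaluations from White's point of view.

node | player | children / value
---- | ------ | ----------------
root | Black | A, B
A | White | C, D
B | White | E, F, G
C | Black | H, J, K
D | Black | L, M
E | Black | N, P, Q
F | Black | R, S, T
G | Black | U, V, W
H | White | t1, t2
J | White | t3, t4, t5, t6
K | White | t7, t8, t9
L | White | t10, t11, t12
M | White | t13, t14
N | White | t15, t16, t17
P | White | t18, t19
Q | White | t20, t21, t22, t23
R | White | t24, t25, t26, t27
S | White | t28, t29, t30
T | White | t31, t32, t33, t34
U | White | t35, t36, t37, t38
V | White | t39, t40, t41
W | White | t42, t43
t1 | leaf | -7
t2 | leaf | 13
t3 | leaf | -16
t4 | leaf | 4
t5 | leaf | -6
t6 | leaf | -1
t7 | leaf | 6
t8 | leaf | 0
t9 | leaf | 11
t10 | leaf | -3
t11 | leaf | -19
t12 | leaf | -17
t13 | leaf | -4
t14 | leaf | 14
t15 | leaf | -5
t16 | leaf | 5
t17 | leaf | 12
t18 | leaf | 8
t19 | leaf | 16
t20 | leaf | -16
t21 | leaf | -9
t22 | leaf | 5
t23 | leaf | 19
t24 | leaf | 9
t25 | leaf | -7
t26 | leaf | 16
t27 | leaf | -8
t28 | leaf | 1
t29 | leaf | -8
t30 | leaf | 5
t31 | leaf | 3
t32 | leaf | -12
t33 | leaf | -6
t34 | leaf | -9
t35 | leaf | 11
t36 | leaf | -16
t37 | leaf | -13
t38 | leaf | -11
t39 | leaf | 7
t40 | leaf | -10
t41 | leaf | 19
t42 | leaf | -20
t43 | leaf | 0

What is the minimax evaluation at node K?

11

K (White): max(6, 0, 11) = 11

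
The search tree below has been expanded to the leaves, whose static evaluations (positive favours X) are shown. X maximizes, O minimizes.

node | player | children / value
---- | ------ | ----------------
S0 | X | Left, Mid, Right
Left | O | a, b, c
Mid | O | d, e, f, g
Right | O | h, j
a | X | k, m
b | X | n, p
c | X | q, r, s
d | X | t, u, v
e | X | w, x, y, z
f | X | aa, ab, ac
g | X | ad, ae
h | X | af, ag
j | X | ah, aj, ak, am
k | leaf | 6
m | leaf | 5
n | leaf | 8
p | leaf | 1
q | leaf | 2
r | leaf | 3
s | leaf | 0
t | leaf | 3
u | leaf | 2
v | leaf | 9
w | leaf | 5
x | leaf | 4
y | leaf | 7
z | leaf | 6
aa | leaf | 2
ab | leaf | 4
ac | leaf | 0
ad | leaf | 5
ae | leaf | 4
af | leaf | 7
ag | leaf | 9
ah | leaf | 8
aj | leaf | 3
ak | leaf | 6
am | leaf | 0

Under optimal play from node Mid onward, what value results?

4

d (X): max(3, 2, 9) = 9
e (X): max(5, 4, 7, 6) = 7
f (X): max(2, 4, 0) = 4
g (X): max(5, 4) = 5
Mid (O): min(9, 7, 4, 5) = 4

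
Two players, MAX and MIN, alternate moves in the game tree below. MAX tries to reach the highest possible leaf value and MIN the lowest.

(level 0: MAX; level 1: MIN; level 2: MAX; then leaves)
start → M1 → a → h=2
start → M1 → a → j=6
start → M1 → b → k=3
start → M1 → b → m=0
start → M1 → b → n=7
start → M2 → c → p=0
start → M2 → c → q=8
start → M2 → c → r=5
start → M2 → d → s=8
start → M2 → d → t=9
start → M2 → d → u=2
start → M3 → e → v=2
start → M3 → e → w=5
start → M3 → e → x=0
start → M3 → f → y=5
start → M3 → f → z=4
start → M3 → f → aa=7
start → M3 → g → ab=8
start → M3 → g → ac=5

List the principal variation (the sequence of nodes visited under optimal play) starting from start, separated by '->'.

a (MAX): max(2, 6) = 6
b (MAX): max(3, 0, 7) = 7
M1 (MIN): min(6, 7) = 6
c (MAX): max(0, 8, 5) = 8
d (MAX): max(8, 9, 2) = 9
M2 (MIN): min(8, 9) = 8
e (MAX): max(2, 5, 0) = 5
f (MAX): max(5, 4, 7) = 7
g (MAX): max(8, 5) = 8
M3 (MIN): min(5, 7, 8) = 5
start (MAX): max(6, 8, 5) = 8
At start, MAX picks M2 (highest: 8).
At M2, MIN picks c (lowest: 8).
At c, MAX picks q (highest: 8).
Terminal value 8.

start -> M2 -> c -> q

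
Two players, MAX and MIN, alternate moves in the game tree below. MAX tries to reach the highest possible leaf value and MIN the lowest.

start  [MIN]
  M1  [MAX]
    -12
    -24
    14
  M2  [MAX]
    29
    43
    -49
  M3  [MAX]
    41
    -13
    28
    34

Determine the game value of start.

14

M1 (MAX): max(-12, -24, 14) = 14
M2 (MAX): max(29, 43, -49) = 43
M3 (MAX): max(41, -13, 28, 34) = 41
start (MIN): min(14, 43, 41) = 14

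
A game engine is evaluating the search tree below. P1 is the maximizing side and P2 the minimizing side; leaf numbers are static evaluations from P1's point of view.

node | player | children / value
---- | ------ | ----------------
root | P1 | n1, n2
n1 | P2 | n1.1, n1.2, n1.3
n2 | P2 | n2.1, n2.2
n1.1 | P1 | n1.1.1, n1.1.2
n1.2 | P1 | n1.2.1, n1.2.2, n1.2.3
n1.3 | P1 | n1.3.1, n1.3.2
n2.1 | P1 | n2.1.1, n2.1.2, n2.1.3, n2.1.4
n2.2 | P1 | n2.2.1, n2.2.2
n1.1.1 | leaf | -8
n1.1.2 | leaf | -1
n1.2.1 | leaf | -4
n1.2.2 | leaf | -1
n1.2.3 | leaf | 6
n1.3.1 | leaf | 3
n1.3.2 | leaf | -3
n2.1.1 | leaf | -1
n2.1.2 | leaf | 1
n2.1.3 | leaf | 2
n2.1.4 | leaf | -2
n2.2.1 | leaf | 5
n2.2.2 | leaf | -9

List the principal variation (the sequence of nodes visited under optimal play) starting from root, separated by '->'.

n1.1 (P1): max(-8, -1) = -1
n1.2 (P1): max(-4, -1, 6) = 6
n1.3 (P1): max(3, -3) = 3
n1 (P2): min(-1, 6, 3) = -1
n2.1 (P1): max(-1, 1, 2, -2) = 2
n2.2 (P1): max(5, -9) = 5
n2 (P2): min(2, 5) = 2
root (P1): max(-1, 2) = 2
At root, P1 picks n2 (highest: 2).
At n2, P2 picks n2.1 (lowest: 2).
At n2.1, P1 picks n2.1.3 (highest: 2).
Terminal value 2.

root -> n2 -> n2.1 -> n2.1.3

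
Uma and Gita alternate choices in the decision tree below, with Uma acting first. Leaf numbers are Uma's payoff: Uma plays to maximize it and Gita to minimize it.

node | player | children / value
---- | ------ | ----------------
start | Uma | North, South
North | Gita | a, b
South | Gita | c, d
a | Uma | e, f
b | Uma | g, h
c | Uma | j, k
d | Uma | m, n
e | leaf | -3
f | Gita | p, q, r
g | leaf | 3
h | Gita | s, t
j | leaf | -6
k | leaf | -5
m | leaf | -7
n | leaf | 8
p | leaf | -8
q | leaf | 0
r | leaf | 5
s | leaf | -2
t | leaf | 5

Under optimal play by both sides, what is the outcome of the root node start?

-3

f (Gita): min(-8, 0, 5) = -8
a (Uma): max(-3, -8) = -3
h (Gita): min(-2, 5) = -2
b (Uma): max(3, -2) = 3
North (Gita): min(-3, 3) = -3
c (Uma): max(-6, -5) = -5
d (Uma): max(-7, 8) = 8
South (Gita): min(-5, 8) = -5
start (Uma): max(-3, -5) = -3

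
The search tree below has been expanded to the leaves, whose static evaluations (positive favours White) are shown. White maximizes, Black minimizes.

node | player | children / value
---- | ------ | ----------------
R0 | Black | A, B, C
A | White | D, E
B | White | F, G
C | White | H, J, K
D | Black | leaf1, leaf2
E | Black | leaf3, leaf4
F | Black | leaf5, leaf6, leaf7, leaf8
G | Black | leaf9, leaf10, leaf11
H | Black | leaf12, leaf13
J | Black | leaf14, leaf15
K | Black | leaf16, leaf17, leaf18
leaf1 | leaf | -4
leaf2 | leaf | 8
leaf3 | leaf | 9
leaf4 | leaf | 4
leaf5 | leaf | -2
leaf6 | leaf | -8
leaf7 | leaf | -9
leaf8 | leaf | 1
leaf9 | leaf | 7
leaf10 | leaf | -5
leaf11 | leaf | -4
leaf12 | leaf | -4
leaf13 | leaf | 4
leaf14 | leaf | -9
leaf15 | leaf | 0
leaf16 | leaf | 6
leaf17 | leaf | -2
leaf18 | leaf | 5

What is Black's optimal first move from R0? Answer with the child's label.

D (Black): min(-4, 8) = -4
E (Black): min(9, 4) = 4
A (White): max(-4, 4) = 4
F (Black): min(-2, -8, -9, 1) = -9
G (Black): min(7, -5, -4) = -5
B (White): max(-9, -5) = -5
H (Black): min(-4, 4) = -4
J (Black): min(-9, 0) = -9
K (Black): min(6, -2, 5) = -2
C (White): max(-4, -9, -2) = -2
R0 (Black): min(4, -5, -2) = -5
Black at R0 wants the lowest of {A=4, B=-5, C=-2}, so chooses B.

B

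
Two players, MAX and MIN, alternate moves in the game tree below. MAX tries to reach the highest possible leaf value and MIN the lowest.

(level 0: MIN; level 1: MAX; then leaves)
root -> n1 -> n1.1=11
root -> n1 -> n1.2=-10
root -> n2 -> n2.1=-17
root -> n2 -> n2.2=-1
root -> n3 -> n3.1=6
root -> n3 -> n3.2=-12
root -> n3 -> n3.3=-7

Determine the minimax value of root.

-1

n1 (MAX): max(11, -10) = 11
n2 (MAX): max(-17, -1) = -1
n3 (MAX): max(6, -12, -7) = 6
root (MIN): min(11, -1, 6) = -1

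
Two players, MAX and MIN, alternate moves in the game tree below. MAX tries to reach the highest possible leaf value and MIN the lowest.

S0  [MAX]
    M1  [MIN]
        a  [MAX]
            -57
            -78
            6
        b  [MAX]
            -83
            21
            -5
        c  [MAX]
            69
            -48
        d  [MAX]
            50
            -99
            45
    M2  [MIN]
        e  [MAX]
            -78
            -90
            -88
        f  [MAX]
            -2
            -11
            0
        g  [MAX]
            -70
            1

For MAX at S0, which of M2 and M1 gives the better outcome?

M1

e (MAX): max(-78, -90, -88) = -78
f (MAX): max(-2, -11, 0) = 0
g (MAX): max(-70, 1) = 1
M2 (MIN): min(-78, 0, 1) = -78
a (MAX): max(-57, -78, 6) = 6
b (MAX): max(-83, 21, -5) = 21
c (MAX): max(69, -48) = 69
d (MAX): max(50, -99, 45) = 50
M1 (MIN): min(6, 21, 69, 50) = 6
MAX prefers the higher value; M2=-78, M1=6. M1 is better since 6 > -78.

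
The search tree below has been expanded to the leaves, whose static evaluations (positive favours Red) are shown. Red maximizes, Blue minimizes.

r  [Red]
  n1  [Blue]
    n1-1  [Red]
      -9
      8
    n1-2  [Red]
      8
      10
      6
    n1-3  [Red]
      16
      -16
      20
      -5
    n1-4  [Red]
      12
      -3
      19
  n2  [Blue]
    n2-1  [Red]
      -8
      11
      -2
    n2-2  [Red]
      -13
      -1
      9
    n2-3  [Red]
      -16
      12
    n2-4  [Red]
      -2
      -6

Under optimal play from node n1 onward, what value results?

8

n1-1 (Red): max(-9, 8) = 8
n1-2 (Red): max(8, 10, 6) = 10
n1-3 (Red): max(16, -16, 20, -5) = 20
n1-4 (Red): max(12, -3, 19) = 19
n1 (Blue): min(8, 10, 20, 19) = 8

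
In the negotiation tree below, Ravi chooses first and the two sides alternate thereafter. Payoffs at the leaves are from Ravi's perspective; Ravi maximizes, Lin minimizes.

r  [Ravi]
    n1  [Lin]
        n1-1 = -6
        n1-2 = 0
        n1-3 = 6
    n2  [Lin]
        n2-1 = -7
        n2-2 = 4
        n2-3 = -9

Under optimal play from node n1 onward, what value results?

-6

n1 (Lin): min(-6, 0, 6) = -6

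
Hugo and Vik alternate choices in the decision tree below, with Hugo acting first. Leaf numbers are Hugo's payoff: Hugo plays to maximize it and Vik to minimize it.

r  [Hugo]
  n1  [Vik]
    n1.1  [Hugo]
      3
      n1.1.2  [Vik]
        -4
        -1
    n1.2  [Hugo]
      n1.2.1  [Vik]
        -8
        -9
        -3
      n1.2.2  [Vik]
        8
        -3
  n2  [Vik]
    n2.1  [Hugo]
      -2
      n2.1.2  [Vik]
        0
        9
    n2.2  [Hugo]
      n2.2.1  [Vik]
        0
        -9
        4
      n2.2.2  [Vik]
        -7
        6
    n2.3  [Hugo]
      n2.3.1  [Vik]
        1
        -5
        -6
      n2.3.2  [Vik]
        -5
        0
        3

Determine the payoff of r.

n1.1.2 (Vik): min(-4, -1) = -4
n1.1 (Hugo): max(3, -4) = 3
n1.2.1 (Vik): min(-8, -9, -3) = -9
n1.2.2 (Vik): min(8, -3) = -3
n1.2 (Hugo): max(-9, -3) = -3
n1 (Vik): min(3, -3) = -3
n2.1.2 (Vik): min(0, 9) = 0
n2.1 (Hugo): max(-2, 0) = 0
n2.2.1 (Vik): min(0, -9, 4) = -9
n2.2.2 (Vik): min(-7, 6) = -7
n2.2 (Hugo): max(-9, -7) = -7
n2.3.1 (Vik): min(1, -5, -6) = -6
n2.3.2 (Vik): min(-5, 0, 3) = -5
n2.3 (Hugo): max(-6, -5) = -5
n2 (Vik): min(0, -7, -5) = -7
r (Hugo): max(-3, -7) = -3

-3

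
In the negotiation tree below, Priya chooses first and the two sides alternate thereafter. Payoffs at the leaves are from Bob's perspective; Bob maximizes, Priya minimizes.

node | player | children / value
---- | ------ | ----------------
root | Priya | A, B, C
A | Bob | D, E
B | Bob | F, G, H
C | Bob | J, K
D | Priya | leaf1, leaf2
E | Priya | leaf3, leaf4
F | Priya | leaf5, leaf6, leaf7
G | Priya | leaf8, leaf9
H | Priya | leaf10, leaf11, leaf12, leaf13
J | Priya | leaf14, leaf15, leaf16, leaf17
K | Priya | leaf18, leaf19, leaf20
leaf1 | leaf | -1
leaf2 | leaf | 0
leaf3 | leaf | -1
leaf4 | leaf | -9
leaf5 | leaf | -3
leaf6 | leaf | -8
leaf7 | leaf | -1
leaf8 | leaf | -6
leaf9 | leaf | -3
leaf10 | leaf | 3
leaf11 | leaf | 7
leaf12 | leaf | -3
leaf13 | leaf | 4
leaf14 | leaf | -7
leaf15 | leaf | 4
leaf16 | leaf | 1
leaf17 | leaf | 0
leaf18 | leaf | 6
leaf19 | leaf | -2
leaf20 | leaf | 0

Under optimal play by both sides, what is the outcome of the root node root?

-3

D (Priya): min(-1, 0) = -1
E (Priya): min(-1, -9) = -9
A (Bob): max(-1, -9) = -1
F (Priya): min(-3, -8, -1) = -8
G (Priya): min(-6, -3) = -6
H (Priya): min(3, 7, -3, 4) = -3
B (Bob): max(-8, -6, -3) = -3
J (Priya): min(-7, 4, 1, 0) = -7
K (Priya): min(6, -2, 0) = -2
C (Bob): max(-7, -2) = -2
root (Priya): min(-1, -3, -2) = -3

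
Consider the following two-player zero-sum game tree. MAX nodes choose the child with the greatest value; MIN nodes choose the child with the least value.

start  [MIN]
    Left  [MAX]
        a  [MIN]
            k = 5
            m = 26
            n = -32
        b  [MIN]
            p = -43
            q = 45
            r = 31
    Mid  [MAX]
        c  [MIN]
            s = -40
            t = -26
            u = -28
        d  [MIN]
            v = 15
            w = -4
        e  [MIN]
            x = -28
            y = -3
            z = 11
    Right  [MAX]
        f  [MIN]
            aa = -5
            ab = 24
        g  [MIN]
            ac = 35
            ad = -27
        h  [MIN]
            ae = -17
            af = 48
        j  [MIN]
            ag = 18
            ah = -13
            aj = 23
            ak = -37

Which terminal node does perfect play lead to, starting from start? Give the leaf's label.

n

a (MIN): min(5, 26, -32) = -32
b (MIN): min(-43, 45, 31) = -43
Left (MAX): max(-32, -43) = -32
c (MIN): min(-40, -26, -28) = -40
d (MIN): min(15, -4) = -4
e (MIN): min(-28, -3, 11) = -28
Mid (MAX): max(-40, -4, -28) = -4
f (MIN): min(-5, 24) = -5
g (MIN): min(35, -27) = -27
h (MIN): min(-17, 48) = -17
j (MIN): min(18, -13, 23, -37) = -37
Right (MAX): max(-5, -27, -17, -37) = -5
start (MIN): min(-32, -4, -5) = -32
At start, MIN picks Left (lowest: -32).
At Left, MAX picks a (highest: -32).
At a, MIN picks n (lowest: -32).
Terminal value -32.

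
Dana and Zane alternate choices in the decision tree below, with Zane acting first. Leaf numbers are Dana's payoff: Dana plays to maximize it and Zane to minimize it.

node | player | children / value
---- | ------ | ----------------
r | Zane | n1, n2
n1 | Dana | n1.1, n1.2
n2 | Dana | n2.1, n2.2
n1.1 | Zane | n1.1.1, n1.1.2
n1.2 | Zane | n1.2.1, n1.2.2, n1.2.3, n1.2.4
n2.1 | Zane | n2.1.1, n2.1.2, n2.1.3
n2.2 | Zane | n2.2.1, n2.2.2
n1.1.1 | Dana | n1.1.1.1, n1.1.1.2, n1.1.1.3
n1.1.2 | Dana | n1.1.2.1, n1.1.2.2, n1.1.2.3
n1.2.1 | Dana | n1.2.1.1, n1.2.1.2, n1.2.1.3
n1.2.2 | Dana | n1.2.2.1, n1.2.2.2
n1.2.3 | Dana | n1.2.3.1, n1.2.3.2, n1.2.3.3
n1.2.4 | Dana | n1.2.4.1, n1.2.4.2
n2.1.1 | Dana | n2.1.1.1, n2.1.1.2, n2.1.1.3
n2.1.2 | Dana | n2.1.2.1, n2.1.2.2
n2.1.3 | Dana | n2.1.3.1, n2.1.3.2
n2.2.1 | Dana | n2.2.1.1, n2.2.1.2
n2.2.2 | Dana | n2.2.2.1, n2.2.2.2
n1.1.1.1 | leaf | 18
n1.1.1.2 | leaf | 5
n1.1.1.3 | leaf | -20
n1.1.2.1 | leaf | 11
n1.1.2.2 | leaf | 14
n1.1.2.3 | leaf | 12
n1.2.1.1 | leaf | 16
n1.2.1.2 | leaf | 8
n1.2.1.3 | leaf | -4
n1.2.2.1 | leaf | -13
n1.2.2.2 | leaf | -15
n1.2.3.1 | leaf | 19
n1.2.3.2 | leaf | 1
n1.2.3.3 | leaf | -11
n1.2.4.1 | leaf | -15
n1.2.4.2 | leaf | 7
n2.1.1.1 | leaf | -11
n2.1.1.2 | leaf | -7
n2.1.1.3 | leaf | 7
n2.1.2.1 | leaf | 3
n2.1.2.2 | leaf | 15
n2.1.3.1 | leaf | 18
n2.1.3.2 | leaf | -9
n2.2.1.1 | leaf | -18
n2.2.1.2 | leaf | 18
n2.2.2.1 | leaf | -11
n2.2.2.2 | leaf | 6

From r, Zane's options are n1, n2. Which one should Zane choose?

n2

n1.1.1 (Dana): max(18, 5, -20) = 18
n1.1.2 (Dana): max(11, 14, 12) = 14
n1.1 (Zane): min(18, 14) = 14
n1.2.1 (Dana): max(16, 8, -4) = 16
n1.2.2 (Dana): max(-13, -15) = -13
n1.2.3 (Dana): max(19, 1, -11) = 19
n1.2.4 (Dana): max(-15, 7) = 7
n1.2 (Zane): min(16, -13, 19, 7) = -13
n1 (Dana): max(14, -13) = 14
n2.1.1 (Dana): max(-11, -7, 7) = 7
n2.1.2 (Dana): max(3, 15) = 15
n2.1.3 (Dana): max(18, -9) = 18
n2.1 (Zane): min(7, 15, 18) = 7
n2.2.1 (Dana): max(-18, 18) = 18
n2.2.2 (Dana): max(-11, 6) = 6
n2.2 (Zane): min(18, 6) = 6
n2 (Dana): max(7, 6) = 7
r (Zane): min(14, 7) = 7
Zane at r wants the lowest of {n1=14, n2=7}, so chooses n2.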